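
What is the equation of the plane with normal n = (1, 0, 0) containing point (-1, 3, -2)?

The plane through P with normal n = (a, b, c) satisfies n·(r - P) = 0,
i.e. ax + by + cz = a·x₀ + b·y₀ + c·z₀.
d = 1·(-1) + 0·3 + 0·(-2)
  = -1 + 0 + 0
  = -1
Equation: x = -1

x = -1


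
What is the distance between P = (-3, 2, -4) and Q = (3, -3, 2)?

d = √[(x₂-x₁)² + (y₂-y₁)² + (z₂-z₁)²]
  = √[6² + (-5)² + 6²]
  = √[36 + 25 + 36]
  = √97
  ≈ 9.849

9.849


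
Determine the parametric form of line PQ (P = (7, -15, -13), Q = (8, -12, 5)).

Direction vector d = Q - P = (8 - 7, -12 + 15, 5 + 13) = (1, 3, 18)
Parametric form r = P + t·d:
x = 7 + t, y = -15 + 3t, z = -13 + 18t

x = 7 + t, y = -15 + 3t, z = -13 + 18t


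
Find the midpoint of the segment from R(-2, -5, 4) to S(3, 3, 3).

M = ((x₁+x₂)/2, (y₁+y₂)/2, (z₁+z₂)/2)
  = ((-2 + 3)/2, (-5 + 3)/2, (4 + 3)/2)
  = (1/2, -2/2, 7/2)
  = (0.5, -1, 3.5)

(0.5, -1, 3.5)


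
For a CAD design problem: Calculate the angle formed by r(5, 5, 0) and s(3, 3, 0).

r·s = 5·3 + 5·3 + 0·0 = 15 + 15 + 0 = 30
|r| = √(5² + 5² + 0²) = √50 ≈ 7.071
|s| = √(3² + 3² + 0²) = √18 ≈ 4.243
cos θ = (r·s)/(|r||s|) = 30/(7.071·4.243) ≈ 1
θ = arccos(1) ≈ 0°

0°


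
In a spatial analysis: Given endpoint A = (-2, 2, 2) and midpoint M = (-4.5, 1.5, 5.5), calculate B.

B = 2M - A
  = (2·(-4.5) - (-2), 2·1.5 - 2, 2·5.5 - 2)
  = (-9 + 2, 3 - 2, 11 - 2)
  = (-7, 1, 9)

(-7, 1, 9)


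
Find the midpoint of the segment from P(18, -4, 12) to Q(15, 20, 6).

M = ((x₁+x₂)/2, (y₁+y₂)/2, (z₁+z₂)/2)
  = ((18 + 15)/2, (-4 + 20)/2, (12 + 6)/2)
  = (33/2, 16/2, 18/2)
  = (16.5, 8, 9)

(16.5, 8, 9)


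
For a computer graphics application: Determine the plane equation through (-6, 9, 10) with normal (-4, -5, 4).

The plane through P with normal n = (a, b, c) satisfies n·(r - P) = 0,
i.e. ax + by + cz = a·x₀ + b·y₀ + c·z₀.
d = (-4)·(-6) + (-5)·9 + 4·10
  = 24 - 45 + 40
  = 19
Equation: -4x - 5y + 4z = 19

-4x - 5y + 4z = 19


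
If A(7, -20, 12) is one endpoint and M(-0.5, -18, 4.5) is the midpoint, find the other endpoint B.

B = 2M - A
  = (2·(-0.5) - 7, 2·(-18) - (-20), 2·4.5 - 12)
  = (-1 - 7, -36 + 20, 9 - 12)
  = (-8, -16, -3)

(-8, -16, -3)


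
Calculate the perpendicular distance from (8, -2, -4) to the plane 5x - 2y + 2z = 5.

distance = |a·x₀ + b·y₀ + c·z₀ - d| / √(a² + b² + c²)
  = |5·8 + (-2)·(-2) + 2·(-4) - 5| / √(5² + (-2)² + 2²)
  = |40 + 4 - 8 - 5| / √(25 + 4 + 4)
  = |31| / √33
  = 31 / 5.745
  ≈ 5.396

5.396


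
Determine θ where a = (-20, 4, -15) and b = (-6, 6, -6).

a·b = (-20)·(-6) + 4·6 + (-15)·(-6) = 120 + 24 + 90 = 234
|a| = √((-20)² + 4² + (-15)²) = √641 ≈ 25.32
|b| = √((-6)² + 6² + (-6)²) = √108 ≈ 10.39
cos θ = (a·b)/(|a||b|) = 234/(25.32·10.39) ≈ 0.8894
θ = arccos(0.8894) ≈ 27.21°

27.21°


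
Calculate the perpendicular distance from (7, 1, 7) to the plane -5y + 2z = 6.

distance = |a·x₀ + b·y₀ + c·z₀ - d| / √(a² + b² + c²)
  = |0·7 + (-5)·1 + 2·7 - 6| / √(0² + (-5)² + 2²)
  = |0 - 5 + 14 - 6| / √(0 + 25 + 4)
  = |3| / √29
  = 3 / 5.385
  ≈ 0.5571

0.5571


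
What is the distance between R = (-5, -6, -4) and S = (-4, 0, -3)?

d = √[(x₂-x₁)² + (y₂-y₁)² + (z₂-z₁)²]
  = √[1² + 6² + 1²]
  = √[1 + 36 + 1]
  = √38
  ≈ 6.164

6.164


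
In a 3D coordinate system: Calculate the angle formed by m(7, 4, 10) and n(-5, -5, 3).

m·n = 7·(-5) + 4·(-5) + 10·3 = -35 - 20 + 30 = -25
|m| = √(7² + 4² + 10²) = √165 ≈ 12.85
|n| = √((-5)² + (-5)² + 3²) = √59 ≈ 7.681
cos θ = (m·n)/(|m||n|) = -25/(12.85·7.681) ≈ -0.2534
θ = arccos(-0.2534) ≈ 104.7°

104.7°


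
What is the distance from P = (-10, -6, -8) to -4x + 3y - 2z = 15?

distance = |a·x₀ + b·y₀ + c·z₀ - d| / √(a² + b² + c²)
  = |(-4)·(-10) + 3·(-6) + (-2)·(-8) - 15| / √((-4)² + 3² + (-2)²)
  = |40 - 18 + 16 - 15| / √(16 + 9 + 4)
  = |23| / √29
  = 23 / 5.385
  ≈ 4.271

4.271


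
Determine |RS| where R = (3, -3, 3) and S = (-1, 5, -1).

d = √[(x₂-x₁)² + (y₂-y₁)² + (z₂-z₁)²]
  = √[(-4)² + 8² + (-4)²]
  = √[16 + 64 + 16]
  = √96
  ≈ 9.798

9.798


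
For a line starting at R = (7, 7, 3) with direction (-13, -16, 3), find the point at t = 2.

P(t) = R + t·d
  = (7 + (-13)·2, 7 + (-16)·2, 3 + 3·2)
  = (7 - 26, 7 - 32, 3 + 6)
  = (-19, -25, 9)

(-19, -25, 9)


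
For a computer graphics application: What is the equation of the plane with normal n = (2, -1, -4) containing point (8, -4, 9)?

The plane through P with normal n = (a, b, c) satisfies n·(r - P) = 0,
i.e. ax + by + cz = a·x₀ + b·y₀ + c·z₀.
d = 2·8 + (-1)·(-4) + (-4)·9
  = 16 + 4 - 36
  = -16
Equation: 2x - y - 4z = -16

2x - y - 4z = -16


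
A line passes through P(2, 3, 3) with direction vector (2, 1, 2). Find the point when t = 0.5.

P(t) = P + t·d
  = (2 + 2·0.5, 3 + 1·0.5, 3 + 2·0.5)
  = (2 + 1, 3 + 0.5, 3 + 1)
  = (3, 3.5, 4)

(3, 3.5, 4)


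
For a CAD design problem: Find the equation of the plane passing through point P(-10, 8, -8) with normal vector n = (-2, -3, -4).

The plane through P with normal n = (a, b, c) satisfies n·(r - P) = 0,
i.e. ax + by + cz = a·x₀ + b·y₀ + c·z₀.
d = (-2)·(-10) + (-3)·8 + (-4)·(-8)
  = 20 - 24 + 32
  = 28
Equation: -2x - 3y - 4z = 28

-2x - 3y - 4z = 28


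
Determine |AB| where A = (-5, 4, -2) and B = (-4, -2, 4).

d = √[(x₂-x₁)² + (y₂-y₁)² + (z₂-z₁)²]
  = √[1² + (-6)² + 6²]
  = √[1 + 36 + 36]
  = √73
  ≈ 8.544

8.544


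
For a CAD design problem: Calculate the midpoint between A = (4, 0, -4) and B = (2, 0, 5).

M = ((x₁+x₂)/2, (y₁+y₂)/2, (z₁+z₂)/2)
  = ((4 + 2)/2, (0 + 0)/2, (-4 + 5)/2)
  = (6/2, 0/2, 1/2)
  = (3, 0, 0.5)

(3, 0, 0.5)


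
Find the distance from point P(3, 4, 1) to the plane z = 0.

distance = |a·x₀ + b·y₀ + c·z₀ - d| / √(a² + b² + c²)
  = |0·3 + 0·4 + 1·1 - 0| / √(0² + 0² + 1²)
  = |0 + 0 + 1 + 0| / √(0 + 0 + 1)
  = |1| / √1
  = 1 / 1
  ≈ 1

1


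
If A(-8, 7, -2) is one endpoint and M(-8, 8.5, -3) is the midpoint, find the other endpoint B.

B = 2M - A
  = (2·(-8) - (-8), 2·8.5 - 7, 2·(-3) - (-2))
  = (-16 + 8, 17 - 7, -6 + 2)
  = (-8, 10, -4)

(-8, 10, -4)


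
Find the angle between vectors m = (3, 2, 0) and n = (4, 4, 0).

m·n = 3·4 + 2·4 + 0·0 = 12 + 8 + 0 = 20
|m| = √(3² + 2² + 0²) = √13 ≈ 3.606
|n| = √(4² + 4² + 0²) = √32 ≈ 5.657
cos θ = (m·n)/(|m||n|) = 20/(3.606·5.657) ≈ 0.9806
θ = arccos(0.9806) ≈ 11.31°

11.31°


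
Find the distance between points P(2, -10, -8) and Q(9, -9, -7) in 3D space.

d = √[(x₂-x₁)² + (y₂-y₁)² + (z₂-z₁)²]
  = √[7² + 1² + 1²]
  = √[49 + 1 + 1]
  = √51
  ≈ 7.141

7.141


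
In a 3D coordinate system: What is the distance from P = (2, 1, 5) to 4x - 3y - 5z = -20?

distance = |a·x₀ + b·y₀ + c·z₀ - d| / √(a² + b² + c²)
  = |4·2 + (-3)·1 + (-5)·5 - (-20)| / √(4² + (-3)² + (-5)²)
  = |8 - 3 - 25 + 20| / √(16 + 9 + 25)
  = |0| / √50
  = 0 / 7.071
  ≈ 0

0


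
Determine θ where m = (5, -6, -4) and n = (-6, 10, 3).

m·n = 5·(-6) + (-6)·10 + (-4)·3 = -30 - 60 - 12 = -102
|m| = √(5² + (-6)² + (-4)²) = √77 ≈ 8.775
|n| = √((-6)² + 10² + 3²) = √145 ≈ 12.04
cos θ = (m·n)/(|m||n|) = -102/(8.775·12.04) ≈ -0.9653
θ = arccos(-0.9653) ≈ 164.9°

164.9°


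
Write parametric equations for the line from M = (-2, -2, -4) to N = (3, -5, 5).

Direction vector d = N - M = (3 + 2, -5 + 2, 5 + 4) = (5, -3, 9)
Parametric form r = M + t·d:
x = -2 + 5t, y = -2 - 3t, z = -4 + 9t

x = -2 + 5t, y = -2 - 3t, z = -4 + 9t


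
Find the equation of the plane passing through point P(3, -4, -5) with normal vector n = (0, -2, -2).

The plane through P with normal n = (a, b, c) satisfies n·(r - P) = 0,
i.e. ax + by + cz = a·x₀ + b·y₀ + c·z₀.
d = 0·3 + (-2)·(-4) + (-2)·(-5)
  = 0 + 8 + 10
  = 18
Equation: -2y - 2z = 18

-2y - 2z = 18


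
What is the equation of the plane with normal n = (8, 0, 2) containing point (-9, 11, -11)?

The plane through P with normal n = (a, b, c) satisfies n·(r - P) = 0,
i.e. ax + by + cz = a·x₀ + b·y₀ + c·z₀.
d = 8·(-9) + 0·11 + 2·(-11)
  = -72 + 0 - 22
  = -94
Equation: 8x + 2z = -94

8x + 2z = -94


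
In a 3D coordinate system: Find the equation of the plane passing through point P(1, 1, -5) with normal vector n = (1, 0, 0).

The plane through P with normal n = (a, b, c) satisfies n·(r - P) = 0,
i.e. ax + by + cz = a·x₀ + b·y₀ + c·z₀.
d = 1·1 + 0·1 + 0·(-5)
  = 1 + 0 + 0
  = 1
Equation: x = 1

x = 1


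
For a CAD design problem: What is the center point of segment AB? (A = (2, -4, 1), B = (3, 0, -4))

M = ((x₁+x₂)/2, (y₁+y₂)/2, (z₁+z₂)/2)
  = ((2 + 3)/2, (-4 + 0)/2, (1 - 4)/2)
  = (5/2, -4/2, -3/2)
  = (2.5, -2, -1.5)

(2.5, -2, -1.5)


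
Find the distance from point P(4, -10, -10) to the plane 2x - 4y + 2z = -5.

distance = |a·x₀ + b·y₀ + c·z₀ - d| / √(a² + b² + c²)
  = |2·4 + (-4)·(-10) + 2·(-10) - (-5)| / √(2² + (-4)² + 2²)
  = |8 + 40 - 20 + 5| / √(4 + 16 + 4)
  = |33| / √24
  = 33 / 4.899
  ≈ 6.736

6.736


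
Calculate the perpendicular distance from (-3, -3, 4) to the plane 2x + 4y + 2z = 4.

distance = |a·x₀ + b·y₀ + c·z₀ - d| / √(a² + b² + c²)
  = |2·(-3) + 4·(-3) + 2·4 - 4| / √(2² + 4² + 2²)
  = |-6 - 12 + 8 - 4| / √(4 + 16 + 4)
  = |-14| / √24
  = 14 / 4.899
  ≈ 2.858

2.858


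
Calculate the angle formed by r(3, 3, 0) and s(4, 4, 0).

r·s = 3·4 + 3·4 + 0·0 = 12 + 12 + 0 = 24
|r| = √(3² + 3² + 0²) = √18 ≈ 4.243
|s| = √(4² + 4² + 0²) = √32 ≈ 5.657
cos θ = (r·s)/(|r||s|) = 24/(4.243·5.657) ≈ 1
θ = arccos(1) ≈ 0°

0°


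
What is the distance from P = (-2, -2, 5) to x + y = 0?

distance = |a·x₀ + b·y₀ + c·z₀ - d| / √(a² + b² + c²)
  = |1·(-2) + 1·(-2) + 0·5 - 0| / √(1² + 1² + 0²)
  = |-2 - 2 + 0 + 0| / √(1 + 1 + 0)
  = |-4| / √2
  = 4 / 1.414
  ≈ 2.828

2.828


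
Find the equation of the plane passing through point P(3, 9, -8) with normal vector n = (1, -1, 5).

The plane through P with normal n = (a, b, c) satisfies n·(r - P) = 0,
i.e. ax + by + cz = a·x₀ + b·y₀ + c·z₀.
d = 1·3 + (-1)·9 + 5·(-8)
  = 3 - 9 - 40
  = -46
Equation: x - y + 5z = -46

x - y + 5z = -46


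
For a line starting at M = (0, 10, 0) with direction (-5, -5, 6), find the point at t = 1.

P(t) = M + t·d
  = (0 + (-5)·1, 10 + (-5)·1, 0 + 6·1)
  = (0 - 5, 10 - 5, 0 + 6)
  = (-5, 5, 6)

(-5, 5, 6)


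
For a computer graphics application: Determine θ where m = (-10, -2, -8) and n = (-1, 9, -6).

m·n = (-10)·(-1) + (-2)·9 + (-8)·(-6) = 10 - 18 + 48 = 40
|m| = √((-10)² + (-2)² + (-8)²) = √168 ≈ 12.96
|n| = √((-1)² + 9² + (-6)²) = √118 ≈ 10.86
cos θ = (m·n)/(|m||n|) = 40/(12.96·10.86) ≈ 0.2841
θ = arccos(0.2841) ≈ 73.5°

73.5°


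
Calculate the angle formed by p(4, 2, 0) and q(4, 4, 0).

p·q = 4·4 + 2·4 + 0·0 = 16 + 8 + 0 = 24
|p| = √(4² + 2² + 0²) = √20 ≈ 4.472
|q| = √(4² + 4² + 0²) = √32 ≈ 5.657
cos θ = (p·q)/(|p||q|) = 24/(4.472·5.657) ≈ 0.9487
θ = arccos(0.9487) ≈ 18.43°

18.43°


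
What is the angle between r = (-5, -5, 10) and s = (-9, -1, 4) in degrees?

r·s = (-5)·(-9) + (-5)·(-1) + 10·4 = 45 + 5 + 40 = 90
|r| = √((-5)² + (-5)² + 10²) = √150 ≈ 12.25
|s| = √((-9)² + (-1)² + 4²) = √98 ≈ 9.899
cos θ = (r·s)/(|r||s|) = 90/(12.25·9.899) ≈ 0.7423
θ = arccos(0.7423) ≈ 42.07°

42.07°


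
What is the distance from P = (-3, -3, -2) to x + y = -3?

distance = |a·x₀ + b·y₀ + c·z₀ - d| / √(a² + b² + c²)
  = |1·(-3) + 1·(-3) + 0·(-2) - (-3)| / √(1² + 1² + 0²)
  = |-3 - 3 + 0 + 3| / √(1 + 1 + 0)
  = |-3| / √2
  = 3 / 1.414
  ≈ 2.121

2.121


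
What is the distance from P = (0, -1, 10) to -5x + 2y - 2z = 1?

distance = |a·x₀ + b·y₀ + c·z₀ - d| / √(a² + b² + c²)
  = |(-5)·0 + 2·(-1) + (-2)·10 - 1| / √((-5)² + 2² + (-2)²)
  = |0 - 2 - 20 - 1| / √(25 + 4 + 4)
  = |-23| / √33
  = 23 / 5.745
  ≈ 4.004

4.004


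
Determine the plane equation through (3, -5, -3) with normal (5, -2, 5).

The plane through P with normal n = (a, b, c) satisfies n·(r - P) = 0,
i.e. ax + by + cz = a·x₀ + b·y₀ + c·z₀.
d = 5·3 + (-2)·(-5) + 5·(-3)
  = 15 + 10 - 15
  = 10
Equation: 5x - 2y + 5z = 10

5x - 2y + 5z = 10


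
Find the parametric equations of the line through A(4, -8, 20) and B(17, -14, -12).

Direction vector d = B - A = (17 - 4, -14 + 8, -12 - 20) = (13, -6, -32)
Parametric form r = A + t·d:
x = 4 + 13t, y = -8 - 6t, z = 20 - 32t

x = 4 + 13t, y = -8 - 6t, z = 20 - 32t


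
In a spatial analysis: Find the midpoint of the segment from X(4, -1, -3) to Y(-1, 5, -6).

M = ((x₁+x₂)/2, (y₁+y₂)/2, (z₁+z₂)/2)
  = ((4 - 1)/2, (-1 + 5)/2, (-3 - 6)/2)
  = (3/2, 4/2, -9/2)
  = (1.5, 2, -4.5)

(1.5, 2, -4.5)


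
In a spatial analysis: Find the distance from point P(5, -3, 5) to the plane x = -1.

distance = |a·x₀ + b·y₀ + c·z₀ - d| / √(a² + b² + c²)
  = |1·5 + 0·(-3) + 0·5 - (-1)| / √(1² + 0² + 0²)
  = |5 + 0 + 0 + 1| / √(1 + 0 + 0)
  = |6| / √1
  = 6 / 1
  ≈ 6

6


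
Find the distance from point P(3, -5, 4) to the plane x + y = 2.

distance = |a·x₀ + b·y₀ + c·z₀ - d| / √(a² + b² + c²)
  = |1·3 + 1·(-5) + 0·4 - 2| / √(1² + 1² + 0²)
  = |3 - 5 + 0 - 2| / √(1 + 1 + 0)
  = |-4| / √2
  = 4 / 1.414
  ≈ 2.828

2.828


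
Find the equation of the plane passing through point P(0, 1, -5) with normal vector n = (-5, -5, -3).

The plane through P with normal n = (a, b, c) satisfies n·(r - P) = 0,
i.e. ax + by + cz = a·x₀ + b·y₀ + c·z₀.
d = (-5)·0 + (-5)·1 + (-3)·(-5)
  = 0 - 5 + 15
  = 10
Equation: -5x - 5y - 3z = 10

-5x - 5y - 3z = 10


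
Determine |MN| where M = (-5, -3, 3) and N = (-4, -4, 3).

d = √[(x₂-x₁)² + (y₂-y₁)² + (z₂-z₁)²]
  = √[1² + (-1)² + 0²]
  = √[1 + 1 + 0]
  = √2
  ≈ 1.414

1.414


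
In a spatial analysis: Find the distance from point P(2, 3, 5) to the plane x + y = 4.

distance = |a·x₀ + b·y₀ + c·z₀ - d| / √(a² + b² + c²)
  = |1·2 + 1·3 + 0·5 - 4| / √(1² + 1² + 0²)
  = |2 + 3 + 0 - 4| / √(1 + 1 + 0)
  = |1| / √2
  = 1 / 1.414
  ≈ 0.7071

0.7071


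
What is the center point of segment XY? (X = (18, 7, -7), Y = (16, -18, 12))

M = ((x₁+x₂)/2, (y₁+y₂)/2, (z₁+z₂)/2)
  = ((18 + 16)/2, (7 - 18)/2, (-7 + 12)/2)
  = (34/2, -11/2, 5/2)
  = (17, -5.5, 2.5)

(17, -5.5, 2.5)


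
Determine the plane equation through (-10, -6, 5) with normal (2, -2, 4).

The plane through P with normal n = (a, b, c) satisfies n·(r - P) = 0,
i.e. ax + by + cz = a·x₀ + b·y₀ + c·z₀.
d = 2·(-10) + (-2)·(-6) + 4·5
  = -20 + 12 + 20
  = 12
Equation: 2x - 2y + 4z = 12

2x - 2y + 4z = 12


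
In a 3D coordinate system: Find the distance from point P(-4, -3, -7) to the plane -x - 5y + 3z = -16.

distance = |a·x₀ + b·y₀ + c·z₀ - d| / √(a² + b² + c²)
  = |(-1)·(-4) + (-5)·(-3) + 3·(-7) - (-16)| / √((-1)² + (-5)² + 3²)
  = |4 + 15 - 21 + 16| / √(1 + 25 + 9)
  = |14| / √35
  = 14 / 5.916
  ≈ 2.366

2.366


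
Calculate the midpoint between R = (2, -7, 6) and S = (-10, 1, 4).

M = ((x₁+x₂)/2, (y₁+y₂)/2, (z₁+z₂)/2)
  = ((2 - 10)/2, (-7 + 1)/2, (6 + 4)/2)
  = (-8/2, -6/2, 10/2)
  = (-4, -3, 5)

(-4, -3, 5)


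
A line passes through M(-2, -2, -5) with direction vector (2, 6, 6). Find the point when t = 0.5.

P(t) = M + t·d
  = (-2 + 2·0.5, -2 + 6·0.5, -5 + 6·0.5)
  = (-2 + 1, -2 + 3, -5 + 3)
  = (-1, 1, -2)

(-1, 1, -2)


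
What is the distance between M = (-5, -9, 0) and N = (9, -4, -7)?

d = √[(x₂-x₁)² + (y₂-y₁)² + (z₂-z₁)²]
  = √[14² + 5² + (-7)²]
  = √[196 + 25 + 49]
  = √270
  ≈ 16.43

16.43


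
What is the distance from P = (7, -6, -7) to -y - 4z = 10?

distance = |a·x₀ + b·y₀ + c·z₀ - d| / √(a² + b² + c²)
  = |0·7 + (-1)·(-6) + (-4)·(-7) - 10| / √(0² + (-1)² + (-4)²)
  = |0 + 6 + 28 - 10| / √(0 + 1 + 16)
  = |24| / √17
  = 24 / 4.123
  ≈ 5.821

5.821


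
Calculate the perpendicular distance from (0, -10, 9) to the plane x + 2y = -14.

distance = |a·x₀ + b·y₀ + c·z₀ - d| / √(a² + b² + c²)
  = |1·0 + 2·(-10) + 0·9 - (-14)| / √(1² + 2² + 0²)
  = |0 - 20 + 0 + 14| / √(1 + 4 + 0)
  = |-6| / √5
  = 6 / 2.236
  ≈ 2.683

2.683


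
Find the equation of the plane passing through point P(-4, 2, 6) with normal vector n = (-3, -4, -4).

The plane through P with normal n = (a, b, c) satisfies n·(r - P) = 0,
i.e. ax + by + cz = a·x₀ + b·y₀ + c·z₀.
d = (-3)·(-4) + (-4)·2 + (-4)·6
  = 12 - 8 - 24
  = -20
Equation: -3x - 4y - 4z = -20

-3x - 4y - 4z = -20


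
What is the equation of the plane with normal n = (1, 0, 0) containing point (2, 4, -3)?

The plane through P with normal n = (a, b, c) satisfies n·(r - P) = 0,
i.e. ax + by + cz = a·x₀ + b·y₀ + c·z₀.
d = 1·2 + 0·4 + 0·(-3)
  = 2 + 0 + 0
  = 2
Equation: x = 2

x = 2


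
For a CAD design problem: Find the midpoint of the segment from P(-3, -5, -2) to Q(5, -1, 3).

M = ((x₁+x₂)/2, (y₁+y₂)/2, (z₁+z₂)/2)
  = ((-3 + 5)/2, (-5 - 1)/2, (-2 + 3)/2)
  = (2/2, -6/2, 1/2)
  = (1, -3, 0.5)

(1, -3, 0.5)


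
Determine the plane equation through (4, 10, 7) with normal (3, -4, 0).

The plane through P with normal n = (a, b, c) satisfies n·(r - P) = 0,
i.e. ax + by + cz = a·x₀ + b·y₀ + c·z₀.
d = 3·4 + (-4)·10 + 0·7
  = 12 - 40 + 0
  = -28
Equation: 3x - 4y = -28

3x - 4y = -28


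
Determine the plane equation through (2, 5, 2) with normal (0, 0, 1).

The plane through P with normal n = (a, b, c) satisfies n·(r - P) = 0,
i.e. ax + by + cz = a·x₀ + b·y₀ + c·z₀.
d = 0·2 + 0·5 + 1·2
  = 0 + 0 + 2
  = 2
Equation: z = 2

z = 2


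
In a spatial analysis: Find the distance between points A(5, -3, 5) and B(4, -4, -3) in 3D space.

d = √[(x₂-x₁)² + (y₂-y₁)² + (z₂-z₁)²]
  = √[(-1)² + (-1)² + (-8)²]
  = √[1 + 1 + 64]
  = √66
  ≈ 8.124

8.124


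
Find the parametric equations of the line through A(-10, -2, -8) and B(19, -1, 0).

Direction vector d = B - A = (19 + 10, -1 + 2, 0 + 8) = (29, 1, 8)
Parametric form r = A + t·d:
x = -10 + 29t, y = -2 + t, z = -8 + 8t

x = -10 + 29t, y = -2 + t, z = -8 + 8t


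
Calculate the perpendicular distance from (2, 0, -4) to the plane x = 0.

distance = |a·x₀ + b·y₀ + c·z₀ - d| / √(a² + b² + c²)
  = |1·2 + 0·0 + 0·(-4) - 0| / √(1² + 0² + 0²)
  = |2 + 0 + 0 + 0| / √(1 + 0 + 0)
  = |2| / √1
  = 2 / 1
  ≈ 2

2


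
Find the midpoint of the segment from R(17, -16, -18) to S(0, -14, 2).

M = ((x₁+x₂)/2, (y₁+y₂)/2, (z₁+z₂)/2)
  = ((17 + 0)/2, (-16 - 14)/2, (-18 + 2)/2)
  = (17/2, -30/2, -16/2)
  = (8.5, -15, -8)

(8.5, -15, -8)


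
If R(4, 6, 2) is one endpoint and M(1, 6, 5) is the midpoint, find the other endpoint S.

S = 2M - R
  = (2·1 - 4, 2·6 - 6, 2·5 - 2)
  = (2 - 4, 12 - 6, 10 - 2)
  = (-2, 6, 8)

(-2, 6, 8)


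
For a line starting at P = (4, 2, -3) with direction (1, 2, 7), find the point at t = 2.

P(t) = P + t·d
  = (4 + 1·2, 2 + 2·2, -3 + 7·2)
  = (4 + 2, 2 + 4, -3 + 14)
  = (6, 6, 11)

(6, 6, 11)


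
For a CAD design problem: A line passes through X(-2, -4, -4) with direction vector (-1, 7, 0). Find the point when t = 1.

P(t) = X + t·d
  = (-2 + (-1)·1, -4 + 7·1, -4 + 0·1)
  = (-2 - 1, -4 + 7, -4 + 0)
  = (-3, 3, -4)

(-3, 3, -4)


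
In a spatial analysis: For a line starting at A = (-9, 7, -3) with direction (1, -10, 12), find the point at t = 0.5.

P(t) = A + t·d
  = (-9 + 1·0.5, 7 + (-10)·0.5, -3 + 12·0.5)
  = (-9 + 0.5, 7 - 5, -3 + 6)
  = (-8.5, 2, 3)

(-8.5, 2, 3)


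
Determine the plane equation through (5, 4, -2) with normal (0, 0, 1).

The plane through P with normal n = (a, b, c) satisfies n·(r - P) = 0,
i.e. ax + by + cz = a·x₀ + b·y₀ + c·z₀.
d = 0·5 + 0·4 + 1·(-2)
  = 0 + 0 - 2
  = -2
Equation: z = -2

z = -2


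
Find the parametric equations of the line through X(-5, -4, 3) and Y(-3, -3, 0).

Direction vector d = Y - X = (-3 + 5, -3 + 4, 0 - 3) = (2, 1, -3)
Parametric form r = X + t·d:
x = -5 + 2t, y = -4 + t, z = 3 - 3t

x = -5 + 2t, y = -4 + t, z = 3 - 3t


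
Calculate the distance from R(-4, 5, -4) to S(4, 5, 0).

d = √[(x₂-x₁)² + (y₂-y₁)² + (z₂-z₁)²]
  = √[8² + 0² + 4²]
  = √[64 + 0 + 16]
  = √80
  ≈ 8.944

8.944


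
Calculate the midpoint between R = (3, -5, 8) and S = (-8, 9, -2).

M = ((x₁+x₂)/2, (y₁+y₂)/2, (z₁+z₂)/2)
  = ((3 - 8)/2, (-5 + 9)/2, (8 - 2)/2)
  = (-5/2, 4/2, 6/2)
  = (-2.5, 2, 3)

(-2.5, 2, 3)


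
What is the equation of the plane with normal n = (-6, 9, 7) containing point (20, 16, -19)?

The plane through P with normal n = (a, b, c) satisfies n·(r - P) = 0,
i.e. ax + by + cz = a·x₀ + b·y₀ + c·z₀.
d = (-6)·20 + 9·16 + 7·(-19)
  = -120 + 144 - 133
  = -109
Equation: -6x + 9y + 7z = -109

-6x + 9y + 7z = -109


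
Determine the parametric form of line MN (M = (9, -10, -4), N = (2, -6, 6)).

Direction vector d = N - M = (2 - 9, -6 + 10, 6 + 4) = (-7, 4, 10)
Parametric form r = M + t·d:
x = 9 - 7t, y = -10 + 4t, z = -4 + 10t

x = 9 - 7t, y = -10 + 4t, z = -4 + 10t


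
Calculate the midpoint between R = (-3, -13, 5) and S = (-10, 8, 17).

M = ((x₁+x₂)/2, (y₁+y₂)/2, (z₁+z₂)/2)
  = ((-3 - 10)/2, (-13 + 8)/2, (5 + 17)/2)
  = (-13/2, -5/2, 22/2)
  = (-6.5, -2.5, 11)

(-6.5, -2.5, 11)


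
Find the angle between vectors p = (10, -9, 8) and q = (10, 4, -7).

p·q = 10·10 + (-9)·4 + 8·(-7) = 100 - 36 - 56 = 8
|p| = √(10² + (-9)² + 8²) = √245 ≈ 15.65
|q| = √(10² + 4² + (-7)²) = √165 ≈ 12.85
cos θ = (p·q)/(|p||q|) = 8/(15.65·12.85) ≈ 0.03979
θ = arccos(0.03979) ≈ 87.72°

87.72°


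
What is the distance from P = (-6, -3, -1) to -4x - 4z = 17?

distance = |a·x₀ + b·y₀ + c·z₀ - d| / √(a² + b² + c²)
  = |(-4)·(-6) + 0·(-3) + (-4)·(-1) - 17| / √((-4)² + 0² + (-4)²)
  = |24 + 0 + 4 - 17| / √(16 + 0 + 16)
  = |11| / √32
  = 11 / 5.657
  ≈ 1.945

1.945


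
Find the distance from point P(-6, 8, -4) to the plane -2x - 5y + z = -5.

distance = |a·x₀ + b·y₀ + c·z₀ - d| / √(a² + b² + c²)
  = |(-2)·(-6) + (-5)·8 + 1·(-4) - (-5)| / √((-2)² + (-5)² + 1²)
  = |12 - 40 - 4 + 5| / √(4 + 25 + 1)
  = |-27| / √30
  = 27 / 5.477
  ≈ 4.93

4.93


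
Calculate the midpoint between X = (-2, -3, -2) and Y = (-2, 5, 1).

M = ((x₁+x₂)/2, (y₁+y₂)/2, (z₁+z₂)/2)
  = ((-2 - 2)/2, (-3 + 5)/2, (-2 + 1)/2)
  = (-4/2, 2/2, -1/2)
  = (-2, 1, -0.5)

(-2, 1, -0.5)


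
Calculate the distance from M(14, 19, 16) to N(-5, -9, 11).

d = √[(x₂-x₁)² + (y₂-y₁)² + (z₂-z₁)²]
  = √[(-19)² + (-28)² + (-5)²]
  = √[361 + 784 + 25]
  = √1170
  ≈ 34.21

34.21


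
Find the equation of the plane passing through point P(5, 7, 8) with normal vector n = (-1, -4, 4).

The plane through P with normal n = (a, b, c) satisfies n·(r - P) = 0,
i.e. ax + by + cz = a·x₀ + b·y₀ + c·z₀.
d = (-1)·5 + (-4)·7 + 4·8
  = -5 - 28 + 32
  = -1
Equation: -x - 4y + 4z = -1

-x - 4y + 4z = -1


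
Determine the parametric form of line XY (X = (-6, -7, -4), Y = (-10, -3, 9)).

Direction vector d = Y - X = (-10 + 6, -3 + 7, 9 + 4) = (-4, 4, 13)
Parametric form r = X + t·d:
x = -6 - 4t, y = -7 + 4t, z = -4 + 13t

x = -6 - 4t, y = -7 + 4t, z = -4 + 13t


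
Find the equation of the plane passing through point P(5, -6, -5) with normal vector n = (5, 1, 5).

The plane through P with normal n = (a, b, c) satisfies n·(r - P) = 0,
i.e. ax + by + cz = a·x₀ + b·y₀ + c·z₀.
d = 5·5 + 1·(-6) + 5·(-5)
  = 25 - 6 - 25
  = -6
Equation: 5x + y + 5z = -6

5x + y + 5z = -6


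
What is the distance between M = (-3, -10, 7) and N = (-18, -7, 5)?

d = √[(x₂-x₁)² + (y₂-y₁)² + (z₂-z₁)²]
  = √[(-15)² + 3² + (-2)²]
  = √[225 + 9 + 4]
  = √238
  ≈ 15.43

15.43


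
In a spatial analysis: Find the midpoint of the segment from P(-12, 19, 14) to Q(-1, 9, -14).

M = ((x₁+x₂)/2, (y₁+y₂)/2, (z₁+z₂)/2)
  = ((-12 - 1)/2, (19 + 9)/2, (14 - 14)/2)
  = (-13/2, 28/2, 0/2)
  = (-6.5, 14, 0)

(-6.5, 14, 0)


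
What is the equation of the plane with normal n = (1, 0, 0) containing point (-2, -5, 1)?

The plane through P with normal n = (a, b, c) satisfies n·(r - P) = 0,
i.e. ax + by + cz = a·x₀ + b·y₀ + c·z₀.
d = 1·(-2) + 0·(-5) + 0·1
  = -2 + 0 + 0
  = -2
Equation: x = -2

x = -2


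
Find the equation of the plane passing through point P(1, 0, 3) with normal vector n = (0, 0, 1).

The plane through P with normal n = (a, b, c) satisfies n·(r - P) = 0,
i.e. ax + by + cz = a·x₀ + b·y₀ + c·z₀.
d = 0·1 + 0·0 + 1·3
  = 0 + 0 + 3
  = 3
Equation: z = 3

z = 3


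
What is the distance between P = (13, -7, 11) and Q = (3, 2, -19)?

d = √[(x₂-x₁)² + (y₂-y₁)² + (z₂-z₁)²]
  = √[(-10)² + 9² + (-30)²]
  = √[100 + 81 + 900]
  = √1081
  ≈ 32.88

32.88


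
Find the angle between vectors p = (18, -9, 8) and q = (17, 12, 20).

p·q = 18·17 + (-9)·12 + 8·20 = 306 - 108 + 160 = 358
|p| = √(18² + (-9)² + 8²) = √469 ≈ 21.66
|q| = √(17² + 12² + 20²) = √833 ≈ 28.86
cos θ = (p·q)/(|p||q|) = 358/(21.66·28.86) ≈ 0.5728
θ = arccos(0.5728) ≈ 55.06°

55.06°


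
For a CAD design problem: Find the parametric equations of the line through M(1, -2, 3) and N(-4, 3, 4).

Direction vector d = N - M = (-4 - 1, 3 + 2, 4 - 3) = (-5, 5, 1)
Parametric form r = M + t·d:
x = 1 - 5t, y = -2 + 5t, z = 3 + t

x = 1 - 5t, y = -2 + 5t, z = 3 + t


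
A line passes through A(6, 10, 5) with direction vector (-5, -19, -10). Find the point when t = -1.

P(t) = A + t·d
  = (6 + (-5)·(-1), 10 + (-19)·(-1), 5 + (-10)·(-1))
  = (6 + 5, 10 + 19, 5 + 10)
  = (11, 29, 15)

(11, 29, 15)


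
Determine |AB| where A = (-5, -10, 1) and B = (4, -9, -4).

d = √[(x₂-x₁)² + (y₂-y₁)² + (z₂-z₁)²]
  = √[9² + 1² + (-5)²]
  = √[81 + 1 + 25]
  = √107
  ≈ 10.34

10.34


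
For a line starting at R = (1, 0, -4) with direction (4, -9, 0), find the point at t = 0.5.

P(t) = R + t·d
  = (1 + 4·0.5, 0 + (-9)·0.5, -4 + 0·0.5)
  = (1 + 2, 0 - 4.5, -4 + 0)
  = (3, -4.5, -4)

(3, -4.5, -4)


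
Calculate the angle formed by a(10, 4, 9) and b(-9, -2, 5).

a·b = 10·(-9) + 4·(-2) + 9·5 = -90 - 8 + 45 = -53
|a| = √(10² + 4² + 9²) = √197 ≈ 14.04
|b| = √((-9)² + (-2)² + 5²) = √110 ≈ 10.49
cos θ = (a·b)/(|a||b|) = -53/(14.04·10.49) ≈ -0.36
θ = arccos(-0.36) ≈ 111.1°

111.1°


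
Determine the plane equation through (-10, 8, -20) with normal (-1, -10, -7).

The plane through P with normal n = (a, b, c) satisfies n·(r - P) = 0,
i.e. ax + by + cz = a·x₀ + b·y₀ + c·z₀.
d = (-1)·(-10) + (-10)·8 + (-7)·(-20)
  = 10 - 80 + 140
  = 70
Equation: -x - 10y - 7z = 70

-x - 10y - 7z = 70


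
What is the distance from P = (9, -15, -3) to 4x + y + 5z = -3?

distance = |a·x₀ + b·y₀ + c·z₀ - d| / √(a² + b² + c²)
  = |4·9 + 1·(-15) + 5·(-3) - (-3)| / √(4² + 1² + 5²)
  = |36 - 15 - 15 + 3| / √(16 + 1 + 25)
  = |9| / √42
  = 9 / 6.481
  ≈ 1.389

1.389


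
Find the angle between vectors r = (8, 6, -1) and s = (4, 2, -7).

r·s = 8·4 + 6·2 + (-1)·(-7) = 32 + 12 + 7 = 51
|r| = √(8² + 6² + (-1)²) = √101 ≈ 10.05
|s| = √(4² + 2² + (-7)²) = √69 ≈ 8.307
cos θ = (r·s)/(|r||s|) = 51/(10.05·8.307) ≈ 0.6109
θ = arccos(0.6109) ≈ 52.34°

52.34°


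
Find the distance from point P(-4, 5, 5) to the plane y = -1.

distance = |a·x₀ + b·y₀ + c·z₀ - d| / √(a² + b² + c²)
  = |0·(-4) + 1·5 + 0·5 - (-1)| / √(0² + 1² + 0²)
  = |0 + 5 + 0 + 1| / √(0 + 1 + 0)
  = |6| / √1
  = 6 / 1
  ≈ 6

6


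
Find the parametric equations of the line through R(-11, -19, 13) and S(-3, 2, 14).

Direction vector d = S - R = (-3 + 11, 2 + 19, 14 - 13) = (8, 21, 1)
Parametric form r = R + t·d:
x = -11 + 8t, y = -19 + 21t, z = 13 + t

x = -11 + 8t, y = -19 + 21t, z = 13 + t


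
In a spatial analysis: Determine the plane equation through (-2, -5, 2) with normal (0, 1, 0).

The plane through P with normal n = (a, b, c) satisfies n·(r - P) = 0,
i.e. ax + by + cz = a·x₀ + b·y₀ + c·z₀.
d = 0·(-2) + 1·(-5) + 0·2
  = 0 - 5 + 0
  = -5
Equation: y = -5

y = -5


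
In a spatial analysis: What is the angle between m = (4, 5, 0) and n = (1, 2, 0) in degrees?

m·n = 4·1 + 5·2 + 0·0 = 4 + 10 + 0 = 14
|m| = √(4² + 5² + 0²) = √41 ≈ 6.403
|n| = √(1² + 2² + 0²) = √5 ≈ 2.236
cos θ = (m·n)/(|m||n|) = 14/(6.403·2.236) ≈ 0.9778
θ = arccos(0.9778) ≈ 12.09°

12.09°


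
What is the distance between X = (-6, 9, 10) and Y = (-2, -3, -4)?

d = √[(x₂-x₁)² + (y₂-y₁)² + (z₂-z₁)²]
  = √[4² + (-12)² + (-14)²]
  = √[16 + 144 + 196]
  = √356
  ≈ 18.87

18.87


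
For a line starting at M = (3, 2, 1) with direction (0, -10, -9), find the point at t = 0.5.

P(t) = M + t·d
  = (3 + 0·0.5, 2 + (-10)·0.5, 1 + (-9)·0.5)
  = (3 + 0, 2 - 5, 1 - 4.5)
  = (3, -3, -3.5)

(3, -3, -3.5)


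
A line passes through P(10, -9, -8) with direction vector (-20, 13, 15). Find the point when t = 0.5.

P(t) = P + t·d
  = (10 + (-20)·0.5, -9 + 13·0.5, -8 + 15·0.5)
  = (10 - 10, -9 + 6.5, -8 + 7.5)
  = (0, -2.5, -0.5)

(0, -2.5, -0.5)


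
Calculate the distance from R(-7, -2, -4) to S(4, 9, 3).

d = √[(x₂-x₁)² + (y₂-y₁)² + (z₂-z₁)²]
  = √[11² + 11² + 7²]
  = √[121 + 121 + 49]
  = √291
  ≈ 17.06

17.06


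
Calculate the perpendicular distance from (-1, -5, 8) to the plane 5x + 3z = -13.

distance = |a·x₀ + b·y₀ + c·z₀ - d| / √(a² + b² + c²)
  = |5·(-1) + 0·(-5) + 3·8 - (-13)| / √(5² + 0² + 3²)
  = |-5 + 0 + 24 + 13| / √(25 + 0 + 9)
  = |32| / √34
  = 32 / 5.831
  ≈ 5.488

5.488


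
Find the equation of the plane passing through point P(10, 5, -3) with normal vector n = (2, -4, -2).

The plane through P with normal n = (a, b, c) satisfies n·(r - P) = 0,
i.e. ax + by + cz = a·x₀ + b·y₀ + c·z₀.
d = 2·10 + (-4)·5 + (-2)·(-3)
  = 20 - 20 + 6
  = 6
Equation: 2x - 4y - 2z = 6

2x - 4y - 2z = 6


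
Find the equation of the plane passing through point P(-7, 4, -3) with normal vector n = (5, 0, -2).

The plane through P with normal n = (a, b, c) satisfies n·(r - P) = 0,
i.e. ax + by + cz = a·x₀ + b·y₀ + c·z₀.
d = 5·(-7) + 0·4 + (-2)·(-3)
  = -35 + 0 + 6
  = -29
Equation: 5x - 2z = -29

5x - 2z = -29


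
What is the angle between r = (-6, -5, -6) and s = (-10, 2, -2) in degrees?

r·s = (-6)·(-10) + (-5)·2 + (-6)·(-2) = 60 - 10 + 12 = 62
|r| = √((-6)² + (-5)² + (-6)²) = √97 ≈ 9.849
|s| = √((-10)² + 2² + (-2)²) = √108 ≈ 10.39
cos θ = (r·s)/(|r||s|) = 62/(9.849·10.39) ≈ 0.6058
θ = arccos(0.6058) ≈ 52.72°

52.72°


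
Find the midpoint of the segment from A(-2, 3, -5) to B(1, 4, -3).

M = ((x₁+x₂)/2, (y₁+y₂)/2, (z₁+z₂)/2)
  = ((-2 + 1)/2, (3 + 4)/2, (-5 - 3)/2)
  = (-1/2, 7/2, -8/2)
  = (-0.5, 3.5, -4)

(-0.5, 3.5, -4)


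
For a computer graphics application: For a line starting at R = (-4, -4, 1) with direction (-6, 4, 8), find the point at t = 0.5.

P(t) = R + t·d
  = (-4 + (-6)·0.5, -4 + 4·0.5, 1 + 8·0.5)
  = (-4 - 3, -4 + 2, 1 + 4)
  = (-7, -2, 5)

(-7, -2, 5)


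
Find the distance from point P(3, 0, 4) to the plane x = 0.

distance = |a·x₀ + b·y₀ + c·z₀ - d| / √(a² + b² + c²)
  = |1·3 + 0·0 + 0·4 - 0| / √(1² + 0² + 0²)
  = |3 + 0 + 0 + 0| / √(1 + 0 + 0)
  = |3| / √1
  = 3 / 1
  ≈ 3

3


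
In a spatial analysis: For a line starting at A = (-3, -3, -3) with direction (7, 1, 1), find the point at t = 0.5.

P(t) = A + t·d
  = (-3 + 7·0.5, -3 + 1·0.5, -3 + 1·0.5)
  = (-3 + 3.5, -3 + 0.5, -3 + 0.5)
  = (0.5, -2.5, -2.5)

(0.5, -2.5, -2.5)


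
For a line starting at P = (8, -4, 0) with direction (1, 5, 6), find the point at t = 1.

P(t) = P + t·d
  = (8 + 1·1, -4 + 5·1, 0 + 6·1)
  = (8 + 1, -4 + 5, 0 + 6)
  = (9, 1, 6)

(9, 1, 6)


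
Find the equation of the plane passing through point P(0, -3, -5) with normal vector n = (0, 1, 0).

The plane through P with normal n = (a, b, c) satisfies n·(r - P) = 0,
i.e. ax + by + cz = a·x₀ + b·y₀ + c·z₀.
d = 0·0 + 1·(-3) + 0·(-5)
  = 0 - 3 + 0
  = -3
Equation: y = -3

y = -3


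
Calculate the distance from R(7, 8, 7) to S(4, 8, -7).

d = √[(x₂-x₁)² + (y₂-y₁)² + (z₂-z₁)²]
  = √[(-3)² + 0² + (-14)²]
  = √[9 + 0 + 196]
  = √205
  ≈ 14.32

14.32


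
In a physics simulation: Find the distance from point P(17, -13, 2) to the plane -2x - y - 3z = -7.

distance = |a·x₀ + b·y₀ + c·z₀ - d| / √(a² + b² + c²)
  = |(-2)·17 + (-1)·(-13) + (-3)·2 - (-7)| / √((-2)² + (-1)² + (-3)²)
  = |-34 + 13 - 6 + 7| / √(4 + 1 + 9)
  = |-20| / √14
  = 20 / 3.742
  ≈ 5.345

5.345


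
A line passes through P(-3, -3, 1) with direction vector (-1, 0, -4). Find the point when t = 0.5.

P(t) = P + t·d
  = (-3 + (-1)·0.5, -3 + 0·0.5, 1 + (-4)·0.5)
  = (-3 - 0.5, -3 + 0, 1 - 2)
  = (-3.5, -3, -1)

(-3.5, -3, -1)


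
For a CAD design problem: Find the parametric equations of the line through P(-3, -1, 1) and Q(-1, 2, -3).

Direction vector d = Q - P = (-1 + 3, 2 + 1, -3 - 1) = (2, 3, -4)
Parametric form r = P + t·d:
x = -3 + 2t, y = -1 + 3t, z = 1 - 4t

x = -3 + 2t, y = -1 + 3t, z = 1 - 4t


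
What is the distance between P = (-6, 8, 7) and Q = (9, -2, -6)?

d = √[(x₂-x₁)² + (y₂-y₁)² + (z₂-z₁)²]
  = √[15² + (-10)² + (-13)²]
  = √[225 + 100 + 169]
  = √494
  ≈ 22.23

22.23


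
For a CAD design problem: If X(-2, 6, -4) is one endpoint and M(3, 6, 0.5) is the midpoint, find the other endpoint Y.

Y = 2M - X
  = (2·3 - (-2), 2·6 - 6, 2·0.5 - (-4))
  = (6 + 2, 12 - 6, 1 + 4)
  = (8, 6, 5)

(8, 6, 5)


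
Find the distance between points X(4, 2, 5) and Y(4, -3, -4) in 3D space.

d = √[(x₂-x₁)² + (y₂-y₁)² + (z₂-z₁)²]
  = √[0² + (-5)² + (-9)²]
  = √[0 + 25 + 81]
  = √106
  ≈ 10.3

10.3


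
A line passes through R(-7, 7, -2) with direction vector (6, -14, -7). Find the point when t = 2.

P(t) = R + t·d
  = (-7 + 6·2, 7 + (-14)·2, -2 + (-7)·2)
  = (-7 + 12, 7 - 28, -2 - 14)
  = (5, -21, -16)

(5, -21, -16)


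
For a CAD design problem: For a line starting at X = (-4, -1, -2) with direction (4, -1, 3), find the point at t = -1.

P(t) = X + t·d
  = (-4 + 4·(-1), -1 + (-1)·(-1), -2 + 3·(-1))
  = (-4 - 4, -1 + 1, -2 - 3)
  = (-8, 0, -5)

(-8, 0, -5)


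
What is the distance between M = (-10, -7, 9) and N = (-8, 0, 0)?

d = √[(x₂-x₁)² + (y₂-y₁)² + (z₂-z₁)²]
  = √[2² + 7² + (-9)²]
  = √[4 + 49 + 81]
  = √134
  ≈ 11.58

11.58


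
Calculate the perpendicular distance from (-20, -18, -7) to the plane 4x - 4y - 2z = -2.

distance = |a·x₀ + b·y₀ + c·z₀ - d| / √(a² + b² + c²)
  = |4·(-20) + (-4)·(-18) + (-2)·(-7) - (-2)| / √(4² + (-4)² + (-2)²)
  = |-80 + 72 + 14 + 2| / √(16 + 16 + 4)
  = |8| / √36
  = 8 / 6
  ≈ 1.333

1.333


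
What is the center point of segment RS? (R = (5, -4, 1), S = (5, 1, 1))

M = ((x₁+x₂)/2, (y₁+y₂)/2, (z₁+z₂)/2)
  = ((5 + 5)/2, (-4 + 1)/2, (1 + 1)/2)
  = (10/2, -3/2, 2/2)
  = (5, -1.5, 1)

(5, -1.5, 1)


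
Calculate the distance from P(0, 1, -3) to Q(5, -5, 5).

d = √[(x₂-x₁)² + (y₂-y₁)² + (z₂-z₁)²]
  = √[5² + (-6)² + 8²]
  = √[25 + 36 + 64]
  = √125
  ≈ 11.18

11.18


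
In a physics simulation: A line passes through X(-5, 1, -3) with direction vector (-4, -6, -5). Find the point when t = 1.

P(t) = X + t·d
  = (-5 + (-4)·1, 1 + (-6)·1, -3 + (-5)·1)
  = (-5 - 4, 1 - 6, -3 - 5)
  = (-9, -5, -8)

(-9, -5, -8)


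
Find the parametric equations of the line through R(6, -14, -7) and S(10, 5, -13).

Direction vector d = S - R = (10 - 6, 5 + 14, -13 + 7) = (4, 19, -6)
Parametric form r = R + t·d:
x = 6 + 4t, y = -14 + 19t, z = -7 - 6t

x = 6 + 4t, y = -14 + 19t, z = -7 - 6t


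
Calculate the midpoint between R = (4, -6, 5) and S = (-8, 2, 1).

M = ((x₁+x₂)/2, (y₁+y₂)/2, (z₁+z₂)/2)
  = ((4 - 8)/2, (-6 + 2)/2, (5 + 1)/2)
  = (-4/2, -4/2, 6/2)
  = (-2, -2, 3)

(-2, -2, 3)


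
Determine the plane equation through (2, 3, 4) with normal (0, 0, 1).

The plane through P with normal n = (a, b, c) satisfies n·(r - P) = 0,
i.e. ax + by + cz = a·x₀ + b·y₀ + c·z₀.
d = 0·2 + 0·3 + 1·4
  = 0 + 0 + 4
  = 4
Equation: z = 4

z = 4


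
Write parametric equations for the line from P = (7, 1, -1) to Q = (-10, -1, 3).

Direction vector d = Q - P = (-10 - 7, -1 - 1, 3 + 1) = (-17, -2, 4)
Parametric form r = P + t·d:
x = 7 - 17t, y = 1 - 2t, z = -1 + 4t

x = 7 - 17t, y = 1 - 2t, z = -1 + 4t


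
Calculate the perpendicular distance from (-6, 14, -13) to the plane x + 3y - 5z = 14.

distance = |a·x₀ + b·y₀ + c·z₀ - d| / √(a² + b² + c²)
  = |1·(-6) + 3·14 + (-5)·(-13) - 14| / √(1² + 3² + (-5)²)
  = |-6 + 42 + 65 - 14| / √(1 + 9 + 25)
  = |87| / √35
  = 87 / 5.916
  ≈ 14.71

14.71


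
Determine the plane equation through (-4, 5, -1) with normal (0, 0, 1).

The plane through P with normal n = (a, b, c) satisfies n·(r - P) = 0,
i.e. ax + by + cz = a·x₀ + b·y₀ + c·z₀.
d = 0·(-4) + 0·5 + 1·(-1)
  = 0 + 0 - 1
  = -1
Equation: z = -1

z = -1


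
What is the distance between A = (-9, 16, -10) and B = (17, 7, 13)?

d = √[(x₂-x₁)² + (y₂-y₁)² + (z₂-z₁)²]
  = √[26² + (-9)² + 23²]
  = √[676 + 81 + 529]
  = √1286
  ≈ 35.86

35.86


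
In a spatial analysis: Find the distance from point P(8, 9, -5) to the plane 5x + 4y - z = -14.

distance = |a·x₀ + b·y₀ + c·z₀ - d| / √(a² + b² + c²)
  = |5·8 + 4·9 + (-1)·(-5) - (-14)| / √(5² + 4² + (-1)²)
  = |40 + 36 + 5 + 14| / √(25 + 16 + 1)
  = |95| / √42
  = 95 / 6.481
  ≈ 14.66

14.66


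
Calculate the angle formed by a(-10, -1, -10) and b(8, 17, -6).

a·b = (-10)·8 + (-1)·17 + (-10)·(-6) = -80 - 17 + 60 = -37
|a| = √((-10)² + (-1)² + (-10)²) = √201 ≈ 14.18
|b| = √(8² + 17² + (-6)²) = √389 ≈ 19.72
cos θ = (a·b)/(|a||b|) = -37/(14.18·19.72) ≈ -0.1323
θ = arccos(-0.1323) ≈ 97.6°

97.6°


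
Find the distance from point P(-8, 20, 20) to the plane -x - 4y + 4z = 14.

distance = |a·x₀ + b·y₀ + c·z₀ - d| / √(a² + b² + c²)
  = |(-1)·(-8) + (-4)·20 + 4·20 - 14| / √((-1)² + (-4)² + 4²)
  = |8 - 80 + 80 - 14| / √(1 + 16 + 16)
  = |-6| / √33
  = 6 / 5.745
  ≈ 1.044

1.044


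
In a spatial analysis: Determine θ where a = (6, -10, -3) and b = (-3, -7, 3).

a·b = 6·(-3) + (-10)·(-7) + (-3)·3 = -18 + 70 - 9 = 43
|a| = √(6² + (-10)² + (-3)²) = √145 ≈ 12.04
|b| = √((-3)² + (-7)² + 3²) = √67 ≈ 8.185
cos θ = (a·b)/(|a||b|) = 43/(12.04·8.185) ≈ 0.4363
θ = arccos(0.4363) ≈ 64.13°

64.13°
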